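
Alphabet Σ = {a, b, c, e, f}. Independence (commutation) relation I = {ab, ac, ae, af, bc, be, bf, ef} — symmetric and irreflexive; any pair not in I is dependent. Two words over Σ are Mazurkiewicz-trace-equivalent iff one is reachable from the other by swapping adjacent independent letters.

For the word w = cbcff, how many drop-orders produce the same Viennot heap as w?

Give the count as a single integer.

5

0(c) covers ∅
1(b) covers ∅
2(c) covers 0:c
3(f) covers 2:c
4(f) covers 3:f
floor of heap: 0:c, 1:b
completions by unplaced set U, small U first (add the entries for U minus each lowest piece of U):
  |U|=1: {1}:1  {4}:1
  |U|=2: {1,4}:2  {3,4}:1
  |U|=3: {1,3,4}:3  {2,3,4}:1
  start at 0(c): 4
  start at 1(b): 1
sum over floor = 5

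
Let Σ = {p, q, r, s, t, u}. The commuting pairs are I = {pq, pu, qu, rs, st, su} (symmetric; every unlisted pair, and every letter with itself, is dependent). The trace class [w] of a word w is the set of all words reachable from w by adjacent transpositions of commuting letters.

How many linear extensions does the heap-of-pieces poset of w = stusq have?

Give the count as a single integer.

#0=s has no predecessor
#1=t has no predecessor
#2=u depends on [1:t]
#3=s depends on [0:s]
#4=q depends on [1:t, 3:s]
sources: [0:s, 1:t]
N(rest) = Σ N(rest − s) over sources s of rest; N(one piece) = 1:
  size 1 → [2]=1  [4]=1
  size 2 → [2,4]=2  [3,4]=1
  size 3 → [0,3,4]=1  [1,2,4]=2  [2,3,4]=3
  first=0(s) contributes 5
  first=1(t) contributes 4
|[w]| = 9

9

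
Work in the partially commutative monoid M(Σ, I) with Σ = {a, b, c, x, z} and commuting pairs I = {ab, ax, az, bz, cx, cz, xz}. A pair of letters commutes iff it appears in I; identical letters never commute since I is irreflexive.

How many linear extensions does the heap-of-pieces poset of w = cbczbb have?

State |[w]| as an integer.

6

#0=c has no predecessor
#1=b depends on [0:c]
#2=c depends on [1:b]
#3=z has no predecessor
#4=b depends on [2:c]
#5=b depends on [4:b]
sources: [0:c, 3:z]
N(rest) = Σ N(rest − s) over sources s of rest; N(one piece) = 1:
  size 1 → [3]=1  [5]=1
  size 2 → [3,5]=2  [4,5]=1
  size 3 → [2,4,5]=1  [3,4,5]=3
  size 4 → [1,2,4,5]=1  [2,3,4,5]=4
  first=0(c) contributes 5
  first=3(z) contributes 1
|[w]| = 6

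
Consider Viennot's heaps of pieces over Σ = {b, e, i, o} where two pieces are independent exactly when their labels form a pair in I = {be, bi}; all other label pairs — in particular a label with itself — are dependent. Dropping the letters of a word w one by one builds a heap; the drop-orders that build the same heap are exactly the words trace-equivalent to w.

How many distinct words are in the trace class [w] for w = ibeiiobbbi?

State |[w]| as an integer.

20

piece 0:i — minimal
piece 1:b — minimal
piece 2:e rests on {0:i}
piece 3:i rests on {2:e}
piece 4:i rests on {3:i}
piece 5:o rests on {1:b, 4:i}
piece 6:b rests on {5:o}
piece 7:b rests on {6:b}
piece 8:b rests on {7:b}
piece 9:i rests on {5:o}
minimal pieces: {0:i, 1:b}
ways to finish when only these pieces remain (= sum over removing one remaining piece with nothing left below it):
  1 left: {8}→1  {9}→1
  2 left: {7,8}→1  {8,9}→2
  3 left: {6,7,8}→1  {7,8,9}→3
  4 left: {6,7,8,9}→4
  5 left: {5,6,7,8,9}→4
  6 left: {1,5,6,7,8,9}→4  {4,5,6,7,8,9}→4
  7 left: {1,4,5,6,7,8,9}→8  {3,4,5,6,7,8,9}→4
  8 left: {1,3,4,5,6,7,8,9}→12  {2,3,4,5,6,7,8,9}→4
  placing 0:i first → 16 extensions
  placing 1:b first → 4 extensions
total linear extensions = 20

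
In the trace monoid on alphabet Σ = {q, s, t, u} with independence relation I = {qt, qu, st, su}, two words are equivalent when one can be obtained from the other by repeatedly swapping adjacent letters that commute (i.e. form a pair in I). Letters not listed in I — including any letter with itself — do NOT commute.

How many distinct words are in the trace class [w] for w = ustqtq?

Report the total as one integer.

20

piece 0:u — minimal
piece 1:s — minimal
piece 2:t rests on {0:u}
piece 3:q rests on {1:s}
piece 4:t rests on {2:t}
piece 5:q rests on {3:q}
minimal pieces: {0:u, 1:s}
ways to finish when only these pieces remain (= sum over removing one remaining piece with nothing left below it):
  1 left: {4}→1  {5}→1
  2 left: {2,4}→1  {3,5}→1  {4,5}→2
  3 left: {0,2,4}→1  {1,3,5}→1  {2,4,5}→3  {3,4,5}→3
  4 left: {0,2,4,5}→4  {1,3,4,5}→4  {2,3,4,5}→6
  placing 0:u first → 10 extensions
  placing 1:s first → 10 extensions
total linear extensions = 20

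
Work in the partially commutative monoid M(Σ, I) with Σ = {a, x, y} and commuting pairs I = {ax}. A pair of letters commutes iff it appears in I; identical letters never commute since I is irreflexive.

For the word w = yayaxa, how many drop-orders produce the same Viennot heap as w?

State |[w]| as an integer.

#0=y has no predecessor
#1=a depends on [0:y]
#2=y depends on [1:a]
#3=a depends on [2:y]
#4=x depends on [2:y]
#5=a depends on [3:a]
sources: [0:y]
N(rest) = Σ N(rest − s) over sources s of rest; N(one piece) = 1:
  size 1 → [4]=1  [5]=1
  size 2 → [3,5]=1  [4,5]=2
  size 3 → [3,4,5]=3
  size 4 → [2,3,4,5]=3
  first=0(y) contributes 3

3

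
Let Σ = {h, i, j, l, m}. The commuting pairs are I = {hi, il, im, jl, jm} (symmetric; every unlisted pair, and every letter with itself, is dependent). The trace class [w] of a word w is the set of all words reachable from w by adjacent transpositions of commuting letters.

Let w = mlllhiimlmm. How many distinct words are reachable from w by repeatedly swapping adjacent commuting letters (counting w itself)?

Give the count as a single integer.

55

drop 0:m onto floor
drop 1:l onto {0:m}
drop 2:l onto {1:l}
drop 3:l onto {2:l}
drop 4:h onto {3:l}
drop 5:i onto floor
drop 6:i onto {5:i}
drop 7:m onto {4:h}
drop 8:l onto {7:m}
drop 9:m onto {8:l}
drop 10:m onto {9:m}
ground layer = {0:m, 5:i}
drop-orders for the pieces not yet dropped (sum over which currently-grounded one goes next):
  1 to go: {6} 1  {10} 1
  2 to go: {5,6} 1  {6,10} 2  {9,10} 1
  3 to go: {5,6,10} 3  {6,9,10} 3  {8,9,10} 1
  4 to go: {5,6,9,10} 6  {6,8,9,10} 4  {7,8,9,10} 1
  5 to go: {4,7,8,9,10} 1  {5,6,8,9,10} 10  {6,7,8,9,10} 5
  6 to go: {3,4,7,8,9,10} 1  {4,6,7,8,9,10} 6  {5,6,7,8,9,10} 15
  7 to go: {2,3,4,7,8,9,10} 1  {3,4,6,7,8,9,10} 7  {4,5,6,7,8,9,10} 21
  8 to go: {1,2,3,4,7,8,9,10} 1  {2,3,4,6,7,8,9,10} 8  {3,4,5,6,7,8,9,10} 28
  9 to go: {0,1,2,3,4,7,8,9,10} 1  {1,2,3,4,6,7,8,9,10} 9  {2,3,4,5,6,7,8,9,10} 36
  if 0:m drops first: 45 orders
  if 5:i drops first: 10 orders
heap linearizations: 55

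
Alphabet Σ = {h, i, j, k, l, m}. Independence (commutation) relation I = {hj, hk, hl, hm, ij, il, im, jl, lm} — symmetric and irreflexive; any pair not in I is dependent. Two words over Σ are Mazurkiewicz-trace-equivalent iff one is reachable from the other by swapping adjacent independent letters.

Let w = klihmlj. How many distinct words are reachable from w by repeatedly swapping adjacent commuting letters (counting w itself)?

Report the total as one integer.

0(k) covers ∅
1(l) covers 0:k
2(i) covers 0:k
3(h) covers 2:i
4(m) covers 0:k
5(l) covers 1:l
6(j) covers 4:m
floor of heap: 0:k
completions by unplaced set U, small U first (add the entries for U minus each lowest piece of U):
  |U|=1: {3}:1  {5}:1  {6}:1
  |U|=2: {1,5}:1  {2,3}:1  {3,5}:2  {3,6}:2  {4,6}:1  {5,6}:2
  |U|=3: {1,3,5}:3  {1,5,6}:3  {2,3,5}:3  {2,3,6}:3  {3,4,6}:3  {3,5,6}:6  {4,5,6}:3
  |U|=4: {1,2,3,5}:6  {1,3,5,6}:12  {1,4,5,6}:6  {2,3,4,6}:6  {2,3,5,6}:12  {3,4,5,6}:12
  |U|=5: {1,2,3,5,6}:30  {1,3,4,5,6}:30  {2,3,4,5,6}:30
  start at 0(k): 90

90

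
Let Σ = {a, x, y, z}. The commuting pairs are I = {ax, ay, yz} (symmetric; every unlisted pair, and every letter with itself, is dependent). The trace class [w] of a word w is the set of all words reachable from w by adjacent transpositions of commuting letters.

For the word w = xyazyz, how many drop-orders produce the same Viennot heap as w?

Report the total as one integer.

piece 0:x — minimal
piece 1:y rests on {0:x}
piece 2:a — minimal
piece 3:z rests on {0:x, 2:a}
piece 4:y rests on {1:y}
piece 5:z rests on {3:z}
minimal pieces: {0:x, 2:a}
ways to finish when only these pieces remain (= sum over removing one remaining piece with nothing left below it):
  1 left: {4}→1  {5}→1
  2 left: {1,4}→1  {3,5}→1  {4,5}→2
  3 left: {1,4,5}→3  {2,3,5}→1  {3,4,5}→3
  4 left: {1,3,4,5}→6  {2,3,4,5}→4
  placing 0:x first → 10 extensions
  placing 2:a first → 6 extensions
total linear extensions = 16

16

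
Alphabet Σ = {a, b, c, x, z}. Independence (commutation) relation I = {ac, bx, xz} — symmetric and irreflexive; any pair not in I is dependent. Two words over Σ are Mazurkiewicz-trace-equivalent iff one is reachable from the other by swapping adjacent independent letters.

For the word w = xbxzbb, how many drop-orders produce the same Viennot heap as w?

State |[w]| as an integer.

drop 0:x onto floor
drop 1:b onto floor
drop 2:x onto {0:x}
drop 3:z onto {1:b}
drop 4:b onto {3:z}
drop 5:b onto {4:b}
ground layer = {0:x, 1:b}
drop-orders for the pieces not yet dropped (sum over which currently-grounded one goes next):
  1 to go: {2} 1  {5} 1
  2 to go: {0,2} 1  {2,5} 2  {4,5} 1
  3 to go: {0,2,5} 3  {2,4,5} 3  {3,4,5} 1
  4 to go: {0,2,4,5} 6  {1,3,4,5} 1  {2,3,4,5} 4
  if 0:x drops first: 5 orders
  if 1:b drops first: 10 orders
heap linearizations: 15

15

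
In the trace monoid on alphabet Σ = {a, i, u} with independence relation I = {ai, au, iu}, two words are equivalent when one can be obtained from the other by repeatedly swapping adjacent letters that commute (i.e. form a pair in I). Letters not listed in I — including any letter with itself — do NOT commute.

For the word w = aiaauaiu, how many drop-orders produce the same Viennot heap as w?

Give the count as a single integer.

drop 0:a onto floor
drop 1:i onto floor
drop 2:a onto {0:a}
drop 3:a onto {2:a}
drop 4:u onto floor
drop 5:a onto {3:a}
drop 6:i onto {1:i}
drop 7:u onto {4:u}
ground layer = {0:a, 1:i, 4:u}
drop-orders for the pieces not yet dropped (sum over which currently-grounded one goes next):
  1 to go: {5} 1  {6} 1  {7} 1
  2 to go: {1,6} 1  {3,5} 1  {4,7} 1  {5,6} 2  {5,7} 2  {6,7} 2
  3 to go: {1,5,6} 3  {1,6,7} 3  {2,3,5} 1  {3,5,6} 3  {3,5,7} 3  {4,5,7} 3  {4,6,7} 3  {5,6,7} 6
  4 to go: {0,2,3,5} 1  {1,3,5,6} 6  {1,4,6,7} 6  {1,5,6,7} 12  {2,3,5,6} 4  {2,3,5,7} 4  {3,4,5,7} 6  {3,5,6,7} 12  {4,5,6,7} 12
  5 to go: {0,2,3,5,6} 5  {0,2,3,5,7} 5  {1,2,3,5,6} 10  {1,3,5,6,7} 30  {1,4,5,6,7} 30  {2,3,4,5,7} 10  {2,3,5,6,7} 20  {3,4,5,6,7} 30
  6 to go: {0,1,2,3,5,6} 15  {0,2,3,4,5,7} 15  {0,2,3,5,6,7} 30  {1,2,3,5,6,7} 60  {1,3,4,5,6,7} 90  {2,3,4,5,6,7} 60
  if 0:a drops first: 210 orders
  if 1:i drops first: 105 orders
  if 4:u drops first: 105 orders
heap linearizations: 420

420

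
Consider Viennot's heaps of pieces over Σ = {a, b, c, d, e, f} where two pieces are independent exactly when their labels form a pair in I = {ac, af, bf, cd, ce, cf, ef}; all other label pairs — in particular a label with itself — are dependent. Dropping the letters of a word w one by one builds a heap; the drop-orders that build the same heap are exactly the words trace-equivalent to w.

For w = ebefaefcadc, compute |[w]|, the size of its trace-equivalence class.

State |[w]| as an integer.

883

#0=e has no predecessor
#1=b depends on [0:e]
#2=e depends on [1:b]
#3=f has no predecessor
#4=a depends on [2:e]
#5=e depends on [4:a]
#6=f depends on [3:f]
#7=c depends on [1:b]
#8=a depends on [5:e]
#9=d depends on [6:f, 8:a]
#10=c depends on [7:c]
sources: [0:e, 3:f]
N(rest) = Σ N(rest − s) over sources s of rest; N(one piece) = 1:
  size 1 → [9]=1  [10]=1
  size 2 → [6,9]=1  [7,10]=1  [8,9]=1  [9,10]=2
  size 3 → [3,6,9]=1  [5,8,9]=1  [6,8,9]=2  [6,9,10]=3  [7,9,10]=3  [8,9,10]=3
  size 4 → [3,6,8,9]=3  [3,6,9,10]=4  [4,5,8,9]=1  [5,6,8,9]=3  [5,8,9,10]=4  [6,7,9,10]=6  [6,8,9,10]=8  [7,8,9,10]=6
  size 5 → [2,4,5,8,9]=1  [3,5,6,8,9]=6  [3,6,7,9,10]=10  [3,6,8,9,10]=15  [4,5,6,8,9]=4  [4,5,8,9,10]=5  [5,6,8,9,10]=15  [5,7,8,9,10]=10  [6,7,8,9,10]=20
  size 6 → [2,4,5,6,8,9]=5  [2,4,5,8,9,10]=6  [3,4,5,6,8,9]=10  [3,5,6,8,9,10]=36  [3,6,7,8,9,10]=45  [4,5,6,8,9,10]=24  [4,5,7,8,9,10]=15  [5,6,7,8,9,10]=45
  size 7 → [2,3,4,5,6,8,9]=15  [2,4,5,6,8,9,10]=35  [2,4,5,7,8,9,10]=21  [3,4,5,6,8,9,10]=70  [3,5,6,7,8,9,10]=126  [4,5,6,7,8,9,10]=84
  size 8 → [1,2,4,5,7,8,9,10]=21  [2,3,4,5,6,8,9,10]=120  [2,4,5,6,7,8,9,10]=140  [3,4,5,6,7,8,9,10]=280
  size 9 → [0,1,2,4,5,7,8,9,10]=21  [1,2,4,5,6,7,8,9,10]=161  [2,3,4,5,6,7,8,9,10]=540
  first=0(e) contributes 701
  first=3(f) contributes 182
|[w]| = 883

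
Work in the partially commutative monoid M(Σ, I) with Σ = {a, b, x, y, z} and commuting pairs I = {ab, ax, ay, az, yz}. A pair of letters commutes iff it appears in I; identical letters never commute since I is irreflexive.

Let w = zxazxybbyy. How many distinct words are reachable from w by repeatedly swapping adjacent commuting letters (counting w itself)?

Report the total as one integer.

10

#0=z has no predecessor
#1=x depends on [0:z]
#2=a has no predecessor
#3=z depends on [1:x]
#4=x depends on [3:z]
#5=y depends on [4:x]
#6=b depends on [5:y]
#7=b depends on [6:b]
#8=y depends on [7:b]
#9=y depends on [8:y]
sources: [0:z, 2:a]
N(rest) = Σ N(rest − s) over sources s of rest; N(one piece) = 1:
  size 1 → [2]=1  [9]=1
  size 2 → [2,9]=2  [8,9]=1
  size 3 → [2,8,9]=3  [7,8,9]=1
  size 4 → [2,7,8,9]=4  [6,7,8,9]=1
  size 5 → [2,6,7,8,9]=5  [5,6,7,8,9]=1
  size 6 → [2,5,6,7,8,9]=6  [4,5,6,7,8,9]=1
  size 7 → [2,4,5,6,7,8,9]=7  [3,4,5,6,7,8,9]=1
  size 8 → [1,3,4,5,6,7,8,9]=1  [2,3,4,5,6,7,8,9]=8
  first=0(z) contributes 9
  first=2(a) contributes 1
|[w]| = 10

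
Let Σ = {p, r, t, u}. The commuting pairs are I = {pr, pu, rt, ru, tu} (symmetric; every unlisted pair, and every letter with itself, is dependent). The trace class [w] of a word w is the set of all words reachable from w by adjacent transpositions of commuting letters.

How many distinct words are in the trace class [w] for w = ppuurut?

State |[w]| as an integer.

140

0(p) covers ∅
1(p) covers 0:p
2(u) covers ∅
3(u) covers 2:u
4(r) covers ∅
5(u) covers 3:u
6(t) covers 1:p
floor of heap: 0:p, 2:u, 4:r
completions by unplaced set U, small U first (add the entries for U minus each lowest piece of U):
  |U|=1: {4}:1  {5}:1  {6}:1
  |U|=2: {1,6}:1  {3,5}:1  {4,5}:2  {4,6}:2  {5,6}:2
  |U|=3: {0,1,6}:1  {1,4,6}:3  {1,5,6}:3  {2,3,5}:1  {3,4,5}:3  {3,5,6}:3  {4,5,6}:6
  |U|=4: {0,1,4,6}:4  {0,1,5,6}:4  {1,3,5,6}:6  {1,4,5,6}:12  {2,3,4,5}:4  {2,3,5,6}:4  {3,4,5,6}:12
  |U|=5: {0,1,3,5,6}:10  {0,1,4,5,6}:20  {1,2,3,5,6}:10  {1,3,4,5,6}:30  {2,3,4,5,6}:20
  start at 0(p): 60
  start at 2(u): 60
  start at 4(r): 20
sum over floor = 140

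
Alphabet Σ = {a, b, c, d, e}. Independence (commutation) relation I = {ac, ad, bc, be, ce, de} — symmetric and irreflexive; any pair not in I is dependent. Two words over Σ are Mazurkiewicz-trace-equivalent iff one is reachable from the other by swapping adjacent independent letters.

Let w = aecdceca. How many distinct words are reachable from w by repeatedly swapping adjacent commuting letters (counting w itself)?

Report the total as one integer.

70

drop 0:a onto floor
drop 1:e onto {0:a}
drop 2:c onto floor
drop 3:d onto {2:c}
drop 4:c onto {3:d}
drop 5:e onto {1:e}
drop 6:c onto {4:c}
drop 7:a onto {5:e}
ground layer = {0:a, 2:c}
drop-orders for the pieces not yet dropped (sum over which currently-grounded one goes next):
  1 to go: {6} 1  {7} 1
  2 to go: {4,6} 1  {5,7} 1  {6,7} 2
  3 to go: {1,5,7} 1  {3,4,6} 1  {4,6,7} 3  {5,6,7} 3
  4 to go: {0,1,5,7} 1  {1,5,6,7} 4  {2,3,4,6} 1  {3,4,6,7} 4  {4,5,6,7} 6
  5 to go: {0,1,5,6,7} 5  {1,4,5,6,7} 10  {2,3,4,6,7} 5  {3,4,5,6,7} 10
  6 to go: {0,1,4,5,6,7} 15  {1,3,4,5,6,7} 20  {2,3,4,5,6,7} 15
  if 0:a drops first: 35 orders
  if 2:c drops first: 35 orders
heap linearizations: 70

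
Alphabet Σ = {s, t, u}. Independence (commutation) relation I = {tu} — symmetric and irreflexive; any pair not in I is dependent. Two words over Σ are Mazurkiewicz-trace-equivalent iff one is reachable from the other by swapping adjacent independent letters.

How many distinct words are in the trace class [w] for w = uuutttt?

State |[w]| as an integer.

piece 0:u — minimal
piece 1:u rests on {0:u}
piece 2:u rests on {1:u}
piece 3:t — minimal
piece 4:t rests on {3:t}
piece 5:t rests on {4:t}
piece 6:t rests on {5:t}
minimal pieces: {0:u, 3:t}
ways to finish when only these pieces remain (= sum over removing one remaining piece with nothing left below it):
  1 left: {2}→1  {6}→1
  2 left: {1,2}→1  {2,6}→2  {5,6}→1
  3 left: {0,1,2}→1  {1,2,6}→3  {2,5,6}→3  {4,5,6}→1
  4 left: {0,1,2,6}→4  {1,2,5,6}→6  {2,4,5,6}→4  {3,4,5,6}→1
  5 left: {0,1,2,5,6}→10  {1,2,4,5,6}→10  {2,3,4,5,6}→5
  placing 0:u first → 15 extensions
  placing 3:t first → 20 extensions
total linear extensions = 35

35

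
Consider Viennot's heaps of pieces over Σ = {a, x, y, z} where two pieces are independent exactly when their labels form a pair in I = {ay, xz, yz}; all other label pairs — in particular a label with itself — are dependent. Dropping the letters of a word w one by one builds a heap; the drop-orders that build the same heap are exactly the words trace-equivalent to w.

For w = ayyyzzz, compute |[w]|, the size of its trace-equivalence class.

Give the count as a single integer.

drop 0:a onto floor
drop 1:y onto floor
drop 2:y onto {1:y}
drop 3:y onto {2:y}
drop 4:z onto {0:a}
drop 5:z onto {4:z}
drop 6:z onto {5:z}
ground layer = {0:a, 1:y}
drop-orders for the pieces not yet dropped (sum over which currently-grounded one goes next):
  1 to go: {3} 1  {6} 1
  2 to go: {2,3} 1  {3,6} 2  {5,6} 1
  3 to go: {1,2,3} 1  {2,3,6} 3  {3,5,6} 3  {4,5,6} 1
  4 to go: {0,4,5,6} 1  {1,2,3,6} 4  {2,3,5,6} 6  {3,4,5,6} 4
  5 to go: {0,3,4,5,6} 5  {1,2,3,5,6} 10  {2,3,4,5,6} 10
  if 0:a drops first: 20 orders
  if 1:y drops first: 15 orders
heap linearizations: 35

35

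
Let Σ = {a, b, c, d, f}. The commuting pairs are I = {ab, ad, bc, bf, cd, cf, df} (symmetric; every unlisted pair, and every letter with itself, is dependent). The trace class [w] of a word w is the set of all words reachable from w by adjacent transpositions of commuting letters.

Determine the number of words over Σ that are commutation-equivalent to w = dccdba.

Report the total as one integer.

0(d) covers ∅
1(c) covers ∅
2(c) covers 1:c
3(d) covers 0:d
4(b) covers 3:d
5(a) covers 2:c
floor of heap: 0:d, 1:c
completions by unplaced set U, small U first (add the entries for U minus each lowest piece of U):
  |U|=1: {4}:1  {5}:1
  |U|=2: {2,5}:1  {3,4}:1  {4,5}:2
  |U|=3: {0,3,4}:1  {1,2,5}:1  {2,4,5}:3  {3,4,5}:3
  |U|=4: {0,3,4,5}:4  {1,2,4,5}:4  {2,3,4,5}:6
  start at 0(d): 10
  start at 1(c): 10
sum over floor = 20

20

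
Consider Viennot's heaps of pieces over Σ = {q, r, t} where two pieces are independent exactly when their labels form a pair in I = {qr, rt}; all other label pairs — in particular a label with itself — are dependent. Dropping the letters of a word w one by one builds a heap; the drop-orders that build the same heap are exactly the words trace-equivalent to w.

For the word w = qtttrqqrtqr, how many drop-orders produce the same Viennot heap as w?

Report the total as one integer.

165

piece 0:q — minimal
piece 1:t rests on {0:q}
piece 2:t rests on {1:t}
piece 3:t rests on {2:t}
piece 4:r — minimal
piece 5:q rests on {3:t}
piece 6:q rests on {5:q}
piece 7:r rests on {4:r}
piece 8:t rests on {6:q}
piece 9:q rests on {8:t}
piece 10:r rests on {7:r}
minimal pieces: {0:q, 4:r}
ways to finish when only these pieces remain (= sum over removing one remaining piece with nothing left below it):
  1 left: {9}→1  {10}→1
  2 left: {7,10}→1  {8,9}→1  {9,10}→2
  3 left: {4,7,10}→1  {6,8,9}→1  {7,9,10}→3  {8,9,10}→3
  4 left: {4,7,9,10}→4  {5,6,8,9}→1  {6,8,9,10}→4  {7,8,9,10}→6
  5 left: {3,5,6,8,9}→1  {4,7,8,9,10}→10  {5,6,8,9,10}→5  {6,7,8,9,10}→10
  6 left: {2,3,5,6,8,9}→1  {3,5,6,8,9,10}→6  {4,6,7,8,9,10}→20  {5,6,7,8,9,10}→15
  7 left: {1,2,3,5,6,8,9}→1  {2,3,5,6,8,9,10}→7  {3,5,6,7,8,9,10}→21  {4,5,6,7,8,9,10}→35
  8 left: {0,1,2,3,5,6,8,9}→1  {1,2,3,5,6,8,9,10}→8  {2,3,5,6,7,8,9,10}→28  {3,4,5,6,7,8,9,10}→56
  9 left: {0,1,2,3,5,6,8,9,10}→9  {1,2,3,5,6,7,8,9,10}→36  {2,3,4,5,6,7,8,9,10}→84
  placing 0:q first → 120 extensions
  placing 4:r first → 45 extensions
total linear extensions = 165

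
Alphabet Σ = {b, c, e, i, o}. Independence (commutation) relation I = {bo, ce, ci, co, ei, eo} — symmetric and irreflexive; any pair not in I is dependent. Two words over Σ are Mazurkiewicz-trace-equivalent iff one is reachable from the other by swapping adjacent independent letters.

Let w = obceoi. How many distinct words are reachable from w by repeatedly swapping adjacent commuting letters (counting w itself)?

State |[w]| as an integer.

38

0(o) covers ∅
1(b) covers ∅
2(c) covers 1:b
3(e) covers 1:b
4(o) covers 0:o
5(i) covers 1:b, 4:o
floor of heap: 0:o, 1:b
completions by unplaced set U, small U first (add the entries for U minus each lowest piece of U):
  |U|=1: {2}:1  {3}:1  {5}:1
  |U|=2: {2,3}:2  {2,5}:2  {3,5}:2  {4,5}:1
  |U|=3: {0,4,5}:1  {2,3,5}:6  {2,4,5}:3  {3,4,5}:3
  |U|=4: {0,2,4,5}:4  {0,3,4,5}:4  {1,2,3,5}:6  {2,3,4,5}:12
  start at 0(o): 18
  start at 1(b): 20
sum over floor = 38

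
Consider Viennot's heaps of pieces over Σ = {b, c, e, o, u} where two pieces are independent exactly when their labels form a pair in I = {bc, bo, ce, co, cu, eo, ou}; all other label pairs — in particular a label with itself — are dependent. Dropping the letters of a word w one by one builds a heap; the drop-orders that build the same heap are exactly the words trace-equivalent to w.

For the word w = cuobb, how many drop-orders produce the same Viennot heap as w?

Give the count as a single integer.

0(c) covers ∅
1(u) covers ∅
2(o) covers ∅
3(b) covers 1:u
4(b) covers 3:b
floor of heap: 0:c, 1:u, 2:o
completions by unplaced set U, small U first (add the entries for U minus each lowest piece of U):
  |U|=1: {0}:1  {2}:1  {4}:1
  |U|=2: {0,2}:2  {0,4}:2  {2,4}:2  {3,4}:1
  |U|=3: {0,2,4}:6  {0,3,4}:3  {1,3,4}:1  {2,3,4}:3
  start at 0(c): 4
  start at 1(u): 12
  start at 2(o): 4
sum over floor = 20

20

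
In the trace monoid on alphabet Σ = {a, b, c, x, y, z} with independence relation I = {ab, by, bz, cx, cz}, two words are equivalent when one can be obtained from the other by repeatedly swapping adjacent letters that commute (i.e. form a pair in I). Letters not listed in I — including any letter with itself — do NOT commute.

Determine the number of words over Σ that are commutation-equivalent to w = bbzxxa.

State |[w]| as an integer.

piece 0:b — minimal
piece 1:b rests on {0:b}
piece 2:z — minimal
piece 3:x rests on {1:b, 2:z}
piece 4:x rests on {3:x}
piece 5:a rests on {4:x}
minimal pieces: {0:b, 2:z}
ways to finish when only these pieces remain (= sum over removing one remaining piece with nothing left below it):
  1 left: {5}→1
  2 left: {4,5}→1
  3 left: {3,4,5}→1
  4 left: {1,3,4,5}→1  {2,3,4,5}→1
  placing 0:b first → 2 extensions
  placing 2:z first → 1 extensions
total linear extensions = 3

3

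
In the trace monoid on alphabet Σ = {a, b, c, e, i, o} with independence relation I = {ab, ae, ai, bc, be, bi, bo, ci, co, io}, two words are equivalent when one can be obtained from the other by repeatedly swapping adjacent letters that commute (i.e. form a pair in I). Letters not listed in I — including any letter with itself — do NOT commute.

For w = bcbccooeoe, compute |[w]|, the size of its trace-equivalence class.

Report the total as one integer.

450

#0=b has no predecessor
#1=c has no predecessor
#2=b depends on [0:b]
#3=c depends on [1:c]
#4=c depends on [3:c]
#5=o has no predecessor
#6=o depends on [5:o]
#7=e depends on [4:c, 6:o]
#8=o depends on [7:e]
#9=e depends on [8:o]
sources: [0:b, 1:c, 5:o]
N(rest) = Σ N(rest − s) over sources s of rest; N(one piece) = 1:
  size 1 → [2]=1  [9]=1
  size 2 → [0,2]=1  [2,9]=2  [8,9]=1
  size 3 → [0,2,9]=3  [2,8,9]=3  [7,8,9]=1
  size 4 → [0,2,8,9]=6  [2,7,8,9]=4  [4,7,8,9]=1  [6,7,8,9]=1
  size 5 → [0,2,7,8,9]=10  [2,4,7,8,9]=5  [2,6,7,8,9]=5  [3,4,7,8,9]=1  [4,6,7,8,9]=2  [5,6,7,8,9]=1
  size 6 → [0,2,4,7,8,9]=15  [0,2,6,7,8,9]=15  [1,3,4,7,8,9]=1  [2,3,4,7,8,9]=6  [2,4,6,7,8,9]=12  [2,5,6,7,8,9]=6  [3,4,6,7,8,9]=3  [4,5,6,7,8,9]=3
  size 7 → [0,2,3,4,7,8,9]=21  [0,2,4,6,7,8,9]=42  [0,2,5,6,7,8,9]=21  [1,2,3,4,7,8,9]=7  [1,3,4,6,7,8,9]=4  [2,3,4,6,7,8,9]=21  [2,4,5,6,7,8,9]=21  [3,4,5,6,7,8,9]=6
  size 8 → [0,1,2,3,4,7,8,9]=28  [0,2,3,4,6,7,8,9]=84  [0,2,4,5,6,7,8,9]=84  [1,2,3,4,6,7,8,9]=32  [1,3,4,5,6,7,8,9]=10  [2,3,4,5,6,7,8,9]=48
  first=0(b) contributes 90
  first=1(c) contributes 216
  first=5(o) contributes 144
|[w]| = 450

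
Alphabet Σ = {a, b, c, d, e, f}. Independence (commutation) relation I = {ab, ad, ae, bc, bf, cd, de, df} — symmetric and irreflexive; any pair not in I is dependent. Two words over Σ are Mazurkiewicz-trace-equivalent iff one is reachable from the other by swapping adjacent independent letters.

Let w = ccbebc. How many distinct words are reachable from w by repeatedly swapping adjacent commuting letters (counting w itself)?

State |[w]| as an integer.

0(c) covers ∅
1(c) covers 0:c
2(b) covers ∅
3(e) covers 1:c, 2:b
4(b) covers 3:e
5(c) covers 3:e
floor of heap: 0:c, 2:b
completions by unplaced set U, small U first (add the entries for U minus each lowest piece of U):
  |U|=1: {4}:1  {5}:1
  |U|=2: {4,5}:2
  |U|=3: {3,4,5}:2
  |U|=4: {1,3,4,5}:2  {2,3,4,5}:2
  start at 0(c): 4
  start at 2(b): 2
sum over floor = 6

6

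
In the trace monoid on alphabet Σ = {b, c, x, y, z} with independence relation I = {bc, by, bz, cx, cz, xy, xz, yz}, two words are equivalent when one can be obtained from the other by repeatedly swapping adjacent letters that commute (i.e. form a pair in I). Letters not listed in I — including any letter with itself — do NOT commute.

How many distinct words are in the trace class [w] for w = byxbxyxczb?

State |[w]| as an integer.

840

drop 0:b onto floor
drop 1:y onto floor
drop 2:x onto {0:b}
drop 3:b onto {2:x}
drop 4:x onto {3:b}
drop 5:y onto {1:y}
drop 6:x onto {4:x}
drop 7:c onto {5:y}
drop 8:z onto floor
drop 9:b onto {6:x}
ground layer = {0:b, 1:y, 8:z}
drop-orders for the pieces not yet dropped (sum over which currently-grounded one goes next):
  1 to go: {7} 1  {8} 1  {9} 1
  2 to go: {5,7} 1  {6,9} 1  {7,8} 2  {7,9} 2  {8,9} 2
  3 to go: {1,5,7} 1  {4,6,9} 1  {5,7,8} 3  {5,7,9} 3  {6,7,9} 3  {6,8,9} 3  {7,8,9} 6
  4 to go: {1,5,7,8} 4  {1,5,7,9} 4  {3,4,6,9} 1  {4,6,7,9} 4  {4,6,8,9} 4  {5,6,7,9} 6  {5,7,8,9} 12  {6,7,8,9} 12
  5 to go: {1,5,6,7,9} 10  {1,5,7,8,9} 20  {2,3,4,6,9} 1  {3,4,6,7,9} 5  {3,4,6,8,9} 5  {4,5,6,7,9} 10  {4,6,7,8,9} 20  {5,6,7,8,9} 30
  6 to go: {0,2,3,4,6,9} 1  {1,4,5,6,7,9} 20  {1,5,6,7,8,9} 60  {2,3,4,6,7,9} 6  {2,3,4,6,8,9} 6  {3,4,5,6,7,9} 15  {3,4,6,7,8,9} 30  {4,5,6,7,8,9} 60
  7 to go: {0,2,3,4,6,7,9} 7  {0,2,3,4,6,8,9} 7  {1,3,4,5,6,7,9} 35  {1,4,5,6,7,8,9} 140  {2,3,4,5,6,7,9} 21  {2,3,4,6,7,8,9} 42  {3,4,5,6,7,8,9} 105
  8 to go: {0,2,3,4,5,6,7,9} 28  {0,2,3,4,6,7,8,9} 56  {1,2,3,4,5,6,7,9} 56  {1,3,4,5,6,7,8,9} 280  {2,3,4,5,6,7,8,9} 168
  if 0:b drops first: 504 orders
  if 1:y drops first: 252 orders
  if 8:z drops first: 84 orders
heap linearizations: 840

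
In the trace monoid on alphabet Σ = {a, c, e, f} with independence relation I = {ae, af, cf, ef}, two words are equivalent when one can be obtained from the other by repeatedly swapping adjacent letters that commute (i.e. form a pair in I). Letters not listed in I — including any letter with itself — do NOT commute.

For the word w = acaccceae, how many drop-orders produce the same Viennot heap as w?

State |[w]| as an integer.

3

0(a) covers ∅
1(c) covers 0:a
2(a) covers 1:c
3(c) covers 2:a
4(c) covers 3:c
5(c) covers 4:c
6(e) covers 5:c
7(a) covers 5:c
8(e) covers 6:e
floor of heap: 0:a
completions by unplaced set U, small U first (add the entries for U minus each lowest piece of U):
  |U|=1: {7}:1  {8}:1
  |U|=2: {6,8}:1  {7,8}:2
  |U|=3: {6,7,8}:3
  |U|=4: {5,6,7,8}:3
  |U|=5: {4,5,6,7,8}:3
  |U|=6: {3,4,5,6,7,8}:3
  |U|=7: {2,3,4,5,6,7,8}:3
  start at 0(a): 3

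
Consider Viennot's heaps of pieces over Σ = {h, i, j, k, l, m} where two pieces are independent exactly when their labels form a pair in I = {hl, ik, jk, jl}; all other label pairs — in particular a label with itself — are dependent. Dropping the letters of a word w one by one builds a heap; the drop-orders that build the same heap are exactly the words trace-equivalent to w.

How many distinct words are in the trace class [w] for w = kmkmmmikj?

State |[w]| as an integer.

piece 0:k — minimal
piece 1:m rests on {0:k}
piece 2:k rests on {1:m}
piece 3:m rests on {2:k}
piece 4:m rests on {3:m}
piece 5:m rests on {4:m}
piece 6:i rests on {5:m}
piece 7:k rests on {5:m}
piece 8:j rests on {6:i}
minimal pieces: {0:k}
ways to finish when only these pieces remain (= sum over removing one remaining piece with nothing left below it):
  1 left: {7}→1  {8}→1
  2 left: {6,8}→1  {7,8}→2
  3 left: {6,7,8}→3
  4 left: {5,6,7,8}→3
  5 left: {4,5,6,7,8}→3
  6 left: {3,4,5,6,7,8}→3
  7 left: {2,3,4,5,6,7,8}→3
  placing 0:k first → 3 extensions

3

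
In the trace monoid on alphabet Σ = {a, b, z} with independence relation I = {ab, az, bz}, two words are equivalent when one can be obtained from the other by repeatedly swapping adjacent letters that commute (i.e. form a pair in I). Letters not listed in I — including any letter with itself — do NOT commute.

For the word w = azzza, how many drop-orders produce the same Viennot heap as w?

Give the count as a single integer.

0(a) covers ∅
1(z) covers ∅
2(z) covers 1:z
3(z) covers 2:z
4(a) covers 0:a
floor of heap: 0:a, 1:z
completions by unplaced set U, small U first (add the entries for U minus each lowest piece of U):
  |U|=1: {3}:1  {4}:1
  |U|=2: {0,4}:1  {2,3}:1  {3,4}:2
  |U|=3: {0,3,4}:3  {1,2,3}:1  {2,3,4}:3
  start at 0(a): 4
  start at 1(z): 6
sum over floor = 10

10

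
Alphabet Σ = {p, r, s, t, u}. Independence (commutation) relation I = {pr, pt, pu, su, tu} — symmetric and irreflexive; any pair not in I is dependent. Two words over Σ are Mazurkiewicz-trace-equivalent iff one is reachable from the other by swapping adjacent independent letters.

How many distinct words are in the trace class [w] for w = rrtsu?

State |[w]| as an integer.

3

drop 0:r onto floor
drop 1:r onto {0:r}
drop 2:t onto {1:r}
drop 3:s onto {2:t}
drop 4:u onto {1:r}
ground layer = {0:r}
drop-orders for the pieces not yet dropped (sum over which currently-grounded one goes next):
  1 to go: {3} 1  {4} 1
  2 to go: {2,3} 1  {3,4} 2
  3 to go: {2,3,4} 3
  if 0:r drops first: 3 orders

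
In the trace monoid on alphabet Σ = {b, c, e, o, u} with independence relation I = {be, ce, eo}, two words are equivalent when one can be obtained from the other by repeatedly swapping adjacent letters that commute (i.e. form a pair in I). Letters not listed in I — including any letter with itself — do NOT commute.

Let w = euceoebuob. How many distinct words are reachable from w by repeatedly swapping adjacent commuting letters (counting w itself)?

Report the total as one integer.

0(e) covers ∅
1(u) covers 0:e
2(c) covers 1:u
3(e) covers 1:u
4(o) covers 2:c
5(e) covers 3:e
6(b) covers 4:o
7(u) covers 5:e, 6:b
8(o) covers 7:u
9(b) covers 8:o
floor of heap: 0:e
completions by unplaced set U, small U first (add the entries for U minus each lowest piece of U):
  |U|=1: {9}:1
  |U|=2: {8,9}:1
  |U|=3: {7,8,9}:1
  |U|=4: {5,7,8,9}:1  {6,7,8,9}:1
  |U|=5: {3,5,7,8,9}:1  {4,6,7,8,9}:1  {5,6,7,8,9}:2
  |U|=6: {2,4,6,7,8,9}:1  {3,5,6,7,8,9}:3  {4,5,6,7,8,9}:3
  |U|=7: {2,4,5,6,7,8,9}:4  {3,4,5,6,7,8,9}:6
  |U|=8: {2,3,4,5,6,7,8,9}:10
  start at 0(e): 10

10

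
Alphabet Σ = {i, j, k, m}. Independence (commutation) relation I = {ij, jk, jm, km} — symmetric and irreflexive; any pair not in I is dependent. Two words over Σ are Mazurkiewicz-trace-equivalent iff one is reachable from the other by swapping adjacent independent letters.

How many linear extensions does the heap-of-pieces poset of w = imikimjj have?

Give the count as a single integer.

28

0(i) covers ∅
1(m) covers 0:i
2(i) covers 1:m
3(k) covers 2:i
4(i) covers 3:k
5(m) covers 4:i
6(j) covers ∅
7(j) covers 6:j
floor of heap: 0:i, 6:j
completions by unplaced set U, small U first (add the entries for U minus each lowest piece of U):
  |U|=1: {5}:1  {7}:1
  |U|=2: {4,5}:1  {5,7}:2  {6,7}:1
  |U|=3: {3,4,5}:1  {4,5,7}:3  {5,6,7}:3
  |U|=4: {2,3,4,5}:1  {3,4,5,7}:4  {4,5,6,7}:6
  |U|=5: {1,2,3,4,5}:1  {2,3,4,5,7}:5  {3,4,5,6,7}:10
  |U|=6: {0,1,2,3,4,5}:1  {1,2,3,4,5,7}:6  {2,3,4,5,6,7}:15
  start at 0(i): 21
  start at 6(j): 7
sum over floor = 28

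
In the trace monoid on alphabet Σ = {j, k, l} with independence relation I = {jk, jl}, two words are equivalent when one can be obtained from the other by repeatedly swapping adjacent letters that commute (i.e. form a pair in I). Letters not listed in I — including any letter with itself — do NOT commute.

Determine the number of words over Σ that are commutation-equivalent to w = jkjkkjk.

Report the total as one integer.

35

0(j) covers ∅
1(k) covers ∅
2(j) covers 0:j
3(k) covers 1:k
4(k) covers 3:k
5(j) covers 2:j
6(k) covers 4:k
floor of heap: 0:j, 1:k
completions by unplaced set U, small U first (add the entries for U minus each lowest piece of U):
  |U|=1: {5}:1  {6}:1
  |U|=2: {2,5}:1  {4,6}:1  {5,6}:2
  |U|=3: {0,2,5}:1  {2,5,6}:3  {3,4,6}:1  {4,5,6}:3
  |U|=4: {0,2,5,6}:4  {1,3,4,6}:1  {2,4,5,6}:6  {3,4,5,6}:4
  |U|=5: {0,2,4,5,6}:10  {1,3,4,5,6}:5  {2,3,4,5,6}:10
  start at 0(j): 15
  start at 1(k): 20
sum over floor = 35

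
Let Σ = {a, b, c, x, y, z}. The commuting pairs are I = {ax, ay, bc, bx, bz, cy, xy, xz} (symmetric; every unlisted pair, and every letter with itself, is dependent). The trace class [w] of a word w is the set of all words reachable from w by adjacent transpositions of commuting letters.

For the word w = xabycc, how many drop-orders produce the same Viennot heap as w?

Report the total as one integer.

drop 0:x onto floor
drop 1:a onto floor
drop 2:b onto {1:a}
drop 3:y onto {2:b}
drop 4:c onto {0:x, 1:a}
drop 5:c onto {4:c}
ground layer = {0:x, 1:a}
drop-orders for the pieces not yet dropped (sum over which currently-grounded one goes next):
  1 to go: {3} 1  {5} 1
  2 to go: {2,3} 1  {3,5} 2  {4,5} 1
  3 to go: {0,4,5} 1  {2,3,5} 3  {3,4,5} 3
  4 to go: {0,3,4,5} 4  {2,3,4,5} 6
  if 0:x drops first: 6 orders
  if 1:a drops first: 10 orders
heap linearizations: 16

16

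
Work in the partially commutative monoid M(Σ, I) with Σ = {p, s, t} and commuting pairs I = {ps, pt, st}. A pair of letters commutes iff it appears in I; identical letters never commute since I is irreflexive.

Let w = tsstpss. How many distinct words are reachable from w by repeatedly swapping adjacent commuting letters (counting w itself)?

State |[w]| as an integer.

105

piece 0:t — minimal
piece 1:s — minimal
piece 2:s rests on {1:s}
piece 3:t rests on {0:t}
piece 4:p — minimal
piece 5:s rests on {2:s}
piece 6:s rests on {5:s}
minimal pieces: {0:t, 1:s, 4:p}
ways to finish when only these pieces remain (= sum over removing one remaining piece with nothing left below it):
  1 left: {3}→1  {4}→1  {6}→1
  2 left: {0,3}→1  {3,4}→2  {3,6}→2  {4,6}→2  {5,6}→1
  3 left: {0,3,4}→3  {0,3,6}→3  {2,5,6}→1  {3,4,6}→6  {3,5,6}→3  {4,5,6}→3
  4 left: {0,3,4,6}→12  {0,3,5,6}→6  {1,2,5,6}→1  {2,3,5,6}→4  {2,4,5,6}→4  {3,4,5,6}→12
  5 left: {0,2,3,5,6}→10  {0,3,4,5,6}→30  {1,2,3,5,6}→5  {1,2,4,5,6}→5  {2,3,4,5,6}→20
  placing 0:t first → 30 extensions
  placing 1:s first → 60 extensions
  placing 4:p first → 15 extensions
total linear extensions = 105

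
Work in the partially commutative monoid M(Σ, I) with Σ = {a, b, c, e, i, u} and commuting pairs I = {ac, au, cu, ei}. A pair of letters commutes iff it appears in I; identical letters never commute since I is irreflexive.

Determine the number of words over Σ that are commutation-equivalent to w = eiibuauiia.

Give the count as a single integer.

9

0(e) covers ∅
1(i) covers ∅
2(i) covers 1:i
3(b) covers 0:e, 2:i
4(u) covers 3:b
5(a) covers 3:b
6(u) covers 4:u
7(i) covers 5:a, 6:u
8(i) covers 7:i
9(a) covers 8:i
floor of heap: 0:e, 1:i
completions by unplaced set U, small U first (add the entries for U minus each lowest piece of U):
  |U|=1: {9}:1
  |U|=2: {8,9}:1
  |U|=3: {7,8,9}:1
  |U|=4: {5,7,8,9}:1  {6,7,8,9}:1
  |U|=5: {4,6,7,8,9}:1  {5,6,7,8,9}:2
  |U|=6: {4,5,6,7,8,9}:3
  |U|=7: {3,4,5,6,7,8,9}:3
  |U|=8: {0,3,4,5,6,7,8,9}:3  {2,3,4,5,6,7,8,9}:3
  start at 0(e): 3
  start at 1(i): 6
sum over floor = 9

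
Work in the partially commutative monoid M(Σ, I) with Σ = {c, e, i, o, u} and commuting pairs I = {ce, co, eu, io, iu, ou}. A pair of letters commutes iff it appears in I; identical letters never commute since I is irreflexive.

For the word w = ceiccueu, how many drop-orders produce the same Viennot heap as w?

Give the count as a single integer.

10

piece 0:c — minimal
piece 1:e — minimal
piece 2:i rests on {0:c, 1:e}
piece 3:c rests on {2:i}
piece 4:c rests on {3:c}
piece 5:u rests on {4:c}
piece 6:e rests on {2:i}
piece 7:u rests on {5:u}
minimal pieces: {0:c, 1:e}
ways to finish when only these pieces remain (= sum over removing one remaining piece with nothing left below it):
  1 left: {6}→1  {7}→1
  2 left: {5,7}→1  {6,7}→2
  3 left: {4,5,7}→1  {5,6,7}→3
  4 left: {3,4,5,7}→1  {4,5,6,7}→4
  5 left: {3,4,5,6,7}→5
  6 left: {2,3,4,5,6,7}→5
  placing 0:c first → 5 extensions
  placing 1:e first → 5 extensions
total linear extensions = 10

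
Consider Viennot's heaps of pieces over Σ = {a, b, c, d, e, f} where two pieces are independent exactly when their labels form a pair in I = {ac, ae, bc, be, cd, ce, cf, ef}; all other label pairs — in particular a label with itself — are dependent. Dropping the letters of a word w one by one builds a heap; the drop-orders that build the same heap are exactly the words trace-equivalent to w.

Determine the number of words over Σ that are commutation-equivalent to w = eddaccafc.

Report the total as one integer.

84

#0=e has no predecessor
#1=d depends on [0:e]
#2=d depends on [1:d]
#3=a depends on [2:d]
#4=c has no predecessor
#5=c depends on [4:c]
#6=a depends on [3:a]
#7=f depends on [6:a]
#8=c depends on [5:c]
sources: [0:e, 4:c]
N(rest) = Σ N(rest − s) over sources s of rest; N(one piece) = 1:
  size 1 → [7]=1  [8]=1
  size 2 → [5,8]=1  [6,7]=1  [7,8]=2
  size 3 → [3,6,7]=1  [4,5,8]=1  [5,7,8]=3  [6,7,8]=3
  size 4 → [2,3,6,7]=1  [3,6,7,8]=4  [4,5,7,8]=4  [5,6,7,8]=6
  size 5 → [1,2,3,6,7]=1  [2,3,6,7,8]=5  [3,5,6,7,8]=10  [4,5,6,7,8]=10
  size 6 → [0,1,2,3,6,7]=1  [1,2,3,6,7,8]=6  [2,3,5,6,7,8]=15  [3,4,5,6,7,8]=20
  size 7 → [0,1,2,3,6,7,8]=7  [1,2,3,5,6,7,8]=21  [2,3,4,5,6,7,8]=35
  first=0(e) contributes 56
  first=4(c) contributes 28
|[w]| = 84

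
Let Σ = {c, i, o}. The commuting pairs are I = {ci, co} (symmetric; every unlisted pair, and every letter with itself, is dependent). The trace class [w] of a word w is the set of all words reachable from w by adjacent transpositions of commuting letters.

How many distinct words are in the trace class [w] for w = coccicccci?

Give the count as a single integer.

#0=c has no predecessor
#1=o has no predecessor
#2=c depends on [0:c]
#3=c depends on [2:c]
#4=i depends on [1:o]
#5=c depends on [3:c]
#6=c depends on [5:c]
#7=c depends on [6:c]
#8=c depends on [7:c]
#9=i depends on [4:i]
sources: [0:c, 1:o]
N(rest) = Σ N(rest − s) over sources s of rest; N(one piece) = 1:
  size 1 → [8]=1  [9]=1
  size 2 → [4,9]=1  [7,8]=1  [8,9]=2
  size 3 → [1,4,9]=1  [4,8,9]=3  [6,7,8]=1  [7,8,9]=3
  size 4 → [1,4,8,9]=4  [4,7,8,9]=6  [5,6,7,8]=1  [6,7,8,9]=4
  size 5 → [1,4,7,8,9]=10  [3,5,6,7,8]=1  [4,6,7,8,9]=10  [5,6,7,8,9]=5
  size 6 → [1,4,6,7,8,9]=20  [2,3,5,6,7,8]=1  [3,5,6,7,8,9]=6  [4,5,6,7,8,9]=15
  size 7 → [0,2,3,5,6,7,8]=1  [1,4,5,6,7,8,9]=35  [2,3,5,6,7,8,9]=7  [3,4,5,6,7,8,9]=21
  size 8 → [0,2,3,5,6,7,8,9]=8  [1,3,4,5,6,7,8,9]=56  [2,3,4,5,6,7,8,9]=28
  first=0(c) contributes 84
  first=1(o) contributes 36
|[w]| = 120

120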